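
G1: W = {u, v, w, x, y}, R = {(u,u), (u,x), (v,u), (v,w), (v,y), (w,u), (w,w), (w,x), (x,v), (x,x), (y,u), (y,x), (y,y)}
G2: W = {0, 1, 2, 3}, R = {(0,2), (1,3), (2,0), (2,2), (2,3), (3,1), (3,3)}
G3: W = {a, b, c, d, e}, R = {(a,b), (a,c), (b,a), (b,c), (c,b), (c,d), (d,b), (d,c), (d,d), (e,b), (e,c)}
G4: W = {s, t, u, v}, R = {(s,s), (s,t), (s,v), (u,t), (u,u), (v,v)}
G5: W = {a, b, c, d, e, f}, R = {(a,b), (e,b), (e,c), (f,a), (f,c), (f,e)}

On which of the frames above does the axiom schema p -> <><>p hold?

This is the axiom for a generalized confluence (Geach) condition; its first-order frame correspondent is forall x exists w (x = w & x R^2 w).
G1: fails — at v but no t with v=t and vR²t.
G2: satisfies the condition.
G3: fails — at e but no w with e=w and eR²w.
G4: fails — at t but no w with t=w and tR²w.
G5: fails — at a but no w with a=w and aR²w.
Valid on: G2.

G2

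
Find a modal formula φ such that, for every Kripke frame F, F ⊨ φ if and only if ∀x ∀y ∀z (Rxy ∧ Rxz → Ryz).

◇p → □◇p

The condition is the Euclidean property. The 5 schema ◇p → □◇p defines it.
Suppose ◇p→□◇p is valid. Take Rxy, Rxz and set V(p)={y}. Then ◇p at x, so □◇p at x, so ◇p at z, so some w with Rzw has p; w=y, i.e. Rzy. By symmetry of the argument, Ryz.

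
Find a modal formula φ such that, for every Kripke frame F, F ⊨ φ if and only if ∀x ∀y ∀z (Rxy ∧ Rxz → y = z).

◇p → □p

The condition is partial functionality. The CD schema ◇p → □p defines it.
Suppose ◇p→□p is valid. Take Rxy, Rxz and set V(p)={y}. Then ◇p at x, so □p at x, so p at z, i.e. z=y.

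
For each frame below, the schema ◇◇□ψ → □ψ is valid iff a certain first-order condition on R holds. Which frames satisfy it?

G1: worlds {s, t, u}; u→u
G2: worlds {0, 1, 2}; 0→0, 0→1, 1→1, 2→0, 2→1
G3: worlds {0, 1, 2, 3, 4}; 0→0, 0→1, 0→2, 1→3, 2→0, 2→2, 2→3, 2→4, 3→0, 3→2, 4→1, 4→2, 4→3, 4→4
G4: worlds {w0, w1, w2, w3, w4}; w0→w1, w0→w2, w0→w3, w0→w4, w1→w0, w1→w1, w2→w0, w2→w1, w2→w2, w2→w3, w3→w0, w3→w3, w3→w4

Frame correspondent (Sahlqvist): ∀x ∀y ∀z ((xR²y ∧ xRz) → ∃w (yRw ∧ z = w)) — i.e. a generalized confluence (Geach) condition.
G1: satisfies the condition.
G2: fails — 0R²1, 0R0 but no w with 1Rw and 0=w.
G3: fails — 0R²1, 0R0 but no w with 1Rw and 0=w.
G4: fails — w0R²w1, w0Rw2 but no w with w1Rw and w2=w.

G1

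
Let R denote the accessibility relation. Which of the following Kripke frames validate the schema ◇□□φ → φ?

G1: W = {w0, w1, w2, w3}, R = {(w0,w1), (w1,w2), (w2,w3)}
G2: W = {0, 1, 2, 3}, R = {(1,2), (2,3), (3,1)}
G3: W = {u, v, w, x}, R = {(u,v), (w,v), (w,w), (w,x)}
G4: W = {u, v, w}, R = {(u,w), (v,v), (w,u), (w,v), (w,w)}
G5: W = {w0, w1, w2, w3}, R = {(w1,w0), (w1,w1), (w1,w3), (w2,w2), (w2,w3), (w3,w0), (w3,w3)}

This is the axiom for a generalized confluence (Geach) condition; its first-order frame correspondent is ∀x ∀y (xRy → ∃w (yR²w ∧ x = w)).
G1: fails — w0Rw1 but no w with w1R²w and w0=w.
G2: condition met.
G3: fails — uRv but no t with vR²t and u=t.
G4: fails — wRv but no t with vR²t and w=t.
G5: fails — w1Rw0 but no w with w0R²w and w1=w.

G2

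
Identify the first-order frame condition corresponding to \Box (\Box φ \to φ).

This is the T□ axiom.
Its frame correspondent is shift-reflexivity — \forall x \forall y (Rxy \to Ryy).

shift-reflexivity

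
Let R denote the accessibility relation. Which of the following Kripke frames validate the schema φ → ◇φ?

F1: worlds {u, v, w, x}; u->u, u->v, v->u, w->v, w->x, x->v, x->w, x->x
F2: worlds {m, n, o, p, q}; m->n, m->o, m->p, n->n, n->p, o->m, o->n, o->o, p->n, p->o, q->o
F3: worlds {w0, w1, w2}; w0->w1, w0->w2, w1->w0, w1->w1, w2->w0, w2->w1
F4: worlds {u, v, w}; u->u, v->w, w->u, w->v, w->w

none

The schema corresponds to reflexivity: ∀x Rxx.
F1: fails — world v does not see itself.
F2: fails — world m does not see itself.
F3: fails — world w0 does not see itself.
F4: fails — world v does not see itself.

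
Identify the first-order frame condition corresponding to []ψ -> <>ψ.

seriality: forall x exists y Rxy

Suppose □ψ→◇ψ is valid. At any x set V(ψ)=W. Then □ψ at x, so ◇ψ at x, so x has a successor.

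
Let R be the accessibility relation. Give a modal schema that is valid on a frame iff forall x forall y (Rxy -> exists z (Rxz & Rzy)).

□□p → □p

This is density; the standard corresponding axiom is C4: □□p → □p.
Suppose □□p→□p is valid. Take Rxy and set V(p)={w : xR²w}. Then □□p at x, so □p at x, so p at y, i.e. ∃z(Rxz∧Rzy).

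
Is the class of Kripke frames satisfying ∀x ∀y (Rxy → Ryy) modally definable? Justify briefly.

The condition is shift-reflexivity. A defining modal formula is □(□p → p).
Suppose □(□p→p) is valid. Take Rxy and set V(p)={w : Ryw}. Then at y, □p holds; since □(□p→p) at x, □p→p at y, so p at y, i.e. Ryy.

Definable; □(□p → p) defines it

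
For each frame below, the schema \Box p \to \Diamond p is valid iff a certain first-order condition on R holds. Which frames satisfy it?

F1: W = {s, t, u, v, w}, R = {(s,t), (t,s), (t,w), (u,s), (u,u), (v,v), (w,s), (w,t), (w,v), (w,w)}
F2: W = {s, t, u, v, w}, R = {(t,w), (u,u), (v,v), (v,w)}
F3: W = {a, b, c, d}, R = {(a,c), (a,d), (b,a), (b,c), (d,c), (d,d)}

The schema corresponds to seriality: \forall x \exists y Rxy.
F1: holds.
F2: fails — world s has no successor.
F3: fails — world c has no successor.

F1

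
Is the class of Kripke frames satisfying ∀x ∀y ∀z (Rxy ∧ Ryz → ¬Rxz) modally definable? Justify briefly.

Not definable by any modal formula

Any modally definable frame class is closed under surjective bounded morphisms.
The 5-cycle (worlds s,t,u,v,w with s→t→u→v→w→s) is intransitive. Mapping every world to a single reflexive point • is a surjective bounded morphism; the reflexive point is not intransitive (R••∧R•• but R••).
So the class is not modally definable.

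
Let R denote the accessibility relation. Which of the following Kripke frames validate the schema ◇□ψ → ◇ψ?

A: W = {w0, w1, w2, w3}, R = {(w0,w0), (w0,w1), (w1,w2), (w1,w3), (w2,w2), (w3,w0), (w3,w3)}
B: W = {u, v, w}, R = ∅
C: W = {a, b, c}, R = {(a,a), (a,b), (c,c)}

B

Frame correspondent (Sahlqvist): ∀x ∀y (xRy → ∃w (yRw ∧ xRw)) — i.e. a generalized confluence (Geach) condition.
A: fails — w0Rw1 but no w with w1Rw and w0Rw.
B: satisfies the condition.
C: fails — aRb but no w with bRw and aRw.
Valid on: B.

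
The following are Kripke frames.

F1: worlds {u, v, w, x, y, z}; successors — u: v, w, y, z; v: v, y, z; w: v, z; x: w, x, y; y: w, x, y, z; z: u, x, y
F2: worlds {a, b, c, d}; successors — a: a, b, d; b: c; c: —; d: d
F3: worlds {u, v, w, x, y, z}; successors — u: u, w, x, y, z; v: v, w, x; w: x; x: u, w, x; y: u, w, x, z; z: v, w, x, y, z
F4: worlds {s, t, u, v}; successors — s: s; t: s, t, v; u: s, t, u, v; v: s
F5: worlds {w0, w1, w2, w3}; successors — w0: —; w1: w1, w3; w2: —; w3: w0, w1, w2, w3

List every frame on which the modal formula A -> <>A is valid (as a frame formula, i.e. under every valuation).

none

The schema corresponds to reflexivity: forall x Rxx.
F1: fails — world u does not see itself.
F2: fails — world b does not see itself.
F3: fails — world w does not see itself.
F4: fails — world v does not see itself.
F5: fails — world w0 does not see itself.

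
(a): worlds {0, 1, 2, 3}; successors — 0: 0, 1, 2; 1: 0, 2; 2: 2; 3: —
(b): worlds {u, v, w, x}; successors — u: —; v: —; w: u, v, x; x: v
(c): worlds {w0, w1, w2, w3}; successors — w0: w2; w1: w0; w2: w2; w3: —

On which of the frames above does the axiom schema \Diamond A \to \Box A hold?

(c)

Frame correspondent (Sahlqvist): \forall x \forall y \forall z (Rxy \wedge Rxz \to y = z) — i.e. partial functionality.
(a): fails — 0 sees both 0 and 1.
(b): fails — w sees both u and v.
(c): holds.
Valid on: (c).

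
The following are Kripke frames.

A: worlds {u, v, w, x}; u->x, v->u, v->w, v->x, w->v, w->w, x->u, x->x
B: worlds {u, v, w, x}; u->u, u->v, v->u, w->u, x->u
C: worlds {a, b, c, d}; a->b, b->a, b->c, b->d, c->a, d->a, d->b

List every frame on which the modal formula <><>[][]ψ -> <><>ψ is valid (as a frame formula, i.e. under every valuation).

Frame correspondent (Sahlqvist): forall x forall y (x R^2 y -> exists w (y R^2 w & x R^2 w)) — i.e. a generalized confluence (Geach) condition.
A: holds.
B: holds.
C: fails — aR²c but no w with cR²w and aR²w.
Valid on: A, B.

A, B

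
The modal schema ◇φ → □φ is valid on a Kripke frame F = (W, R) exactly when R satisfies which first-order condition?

partial functionality: ∀x ∀y ∀z (Rxy ∧ Rxz → y = z)

This is the CD axiom.
It corresponds to partial functionality: ∀x ∀y ∀z (Rxy ∧ Rxz → y = z).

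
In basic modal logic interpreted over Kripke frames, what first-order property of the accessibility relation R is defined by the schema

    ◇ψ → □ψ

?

This schema is the CD axiom.
It corresponds to partial functionality: ∀x ∀y ∀z (Rxy ∧ Rxz → y = z).

Partial functionality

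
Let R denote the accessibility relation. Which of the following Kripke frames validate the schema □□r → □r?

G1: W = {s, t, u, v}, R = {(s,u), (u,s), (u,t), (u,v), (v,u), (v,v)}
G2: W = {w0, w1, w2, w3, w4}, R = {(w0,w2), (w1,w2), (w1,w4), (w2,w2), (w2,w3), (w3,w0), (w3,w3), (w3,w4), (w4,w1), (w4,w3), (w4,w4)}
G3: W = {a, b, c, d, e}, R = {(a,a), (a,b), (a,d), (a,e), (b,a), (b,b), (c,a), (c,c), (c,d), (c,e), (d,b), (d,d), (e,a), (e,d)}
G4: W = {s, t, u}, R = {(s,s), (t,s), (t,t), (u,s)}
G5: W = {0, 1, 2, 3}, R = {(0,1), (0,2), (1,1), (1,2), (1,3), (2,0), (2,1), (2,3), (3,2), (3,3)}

This is the axiom for density; its first-order frame correspondent is ∀x ∀y (Rxy → ∃z (Rxz ∧ Rzy)).
G1: fails — Rut but no z with Ruz and Rzt.
G2: satisfies the condition.
G3: satisfies the condition.
G4: satisfies the condition.
G5: fails — R20 but no z with R2z and Rz0.
Valid on: G2, G3, G4.

G2, G3, G4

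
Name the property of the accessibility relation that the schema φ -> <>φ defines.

This is a form of the T axiom.
It corresponds to reflexivity: forall x Rxx.

reflexivity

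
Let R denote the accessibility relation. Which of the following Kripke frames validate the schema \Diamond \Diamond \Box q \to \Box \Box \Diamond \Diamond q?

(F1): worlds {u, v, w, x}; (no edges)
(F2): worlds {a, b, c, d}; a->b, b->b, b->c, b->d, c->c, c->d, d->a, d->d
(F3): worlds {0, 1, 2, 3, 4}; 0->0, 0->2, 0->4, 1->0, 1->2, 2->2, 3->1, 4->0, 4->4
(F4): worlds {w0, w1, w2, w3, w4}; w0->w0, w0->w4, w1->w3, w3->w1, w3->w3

Frame correspondent (Sahlqvist): \forall x \forall y \forall z ((x R^2 y \wedge x R^2 z) \to \exists w (yRw \wedge z R^2 w)) — i.e. a generalized confluence (Geach) condition.
(F1): satisfies the condition.
(F2): fails — bR²a, bR²c but no w with aRw and cR²w.
(F3): fails — 0R²4, 0R²2 but no w with 4Rw and 2R²w.
(F4): fails — w0R²w0, w0R²w4 but no w with w0Rw and w4R²w.
Valid on: (F1).

(F1)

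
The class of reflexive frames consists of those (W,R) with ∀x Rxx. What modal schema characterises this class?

□ψ → ψ

The condition is reflexivity. The T schema □ψ → ψ defines it.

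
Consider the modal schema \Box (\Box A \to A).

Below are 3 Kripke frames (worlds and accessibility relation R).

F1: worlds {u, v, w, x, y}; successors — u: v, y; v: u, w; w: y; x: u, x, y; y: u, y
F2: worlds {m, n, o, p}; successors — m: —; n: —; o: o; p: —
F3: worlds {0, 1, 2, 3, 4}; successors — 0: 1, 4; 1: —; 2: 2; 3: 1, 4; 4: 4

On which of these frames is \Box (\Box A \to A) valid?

This is the axiom for shift-reflexivity; its first-order frame correspondent is \forall x \forall y (Rxy \to Ryy).
F1: fails — Ruv but not Rvv.
F2: condition met.
F3: fails — R31 but not R11.

F2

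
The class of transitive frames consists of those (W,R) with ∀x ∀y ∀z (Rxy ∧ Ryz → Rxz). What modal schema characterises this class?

□s → □□s

A defining formula is □s → □□s (the 4 axiom).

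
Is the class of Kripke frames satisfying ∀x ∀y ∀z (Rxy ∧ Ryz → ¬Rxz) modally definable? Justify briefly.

If a class were modally definable it would be closed under surjective bounded morphisms (Goldblatt–Thomason).
The 5-cycle (worlds s,t,u,v,w with s→t→u→v→w→s) is intransitive. Mapping every world to a single reflexive point • is a surjective bounded morphism; the reflexive point is not intransitive (R••∧R•• but R••).
Hence intransitivity is not modally definable.

Not definable by any modal formula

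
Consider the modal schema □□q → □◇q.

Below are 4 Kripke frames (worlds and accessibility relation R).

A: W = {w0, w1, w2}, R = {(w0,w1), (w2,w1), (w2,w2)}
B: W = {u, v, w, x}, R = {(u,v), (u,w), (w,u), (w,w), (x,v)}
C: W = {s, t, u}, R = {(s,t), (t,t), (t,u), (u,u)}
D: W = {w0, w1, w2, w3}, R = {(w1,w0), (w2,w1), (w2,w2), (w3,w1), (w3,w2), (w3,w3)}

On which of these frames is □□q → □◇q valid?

C

Frame correspondent (Sahlqvist): ∀x ∀z (xRz → ∃w (xR²w ∧ zRw)) — i.e. a generalized confluence (Geach) condition.
A: fails — w0Rw1 but no w with w0R²w and w1Rw.
B: fails — uRv but no t with uR²t and vRt.
C: holds.
D: fails — w1Rw0 but no w with w1R²w and w0Rw.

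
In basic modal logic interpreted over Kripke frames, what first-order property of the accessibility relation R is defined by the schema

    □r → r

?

This is the T axiom.
It corresponds to reflexivity: ∀x Rxx.

Reflexivity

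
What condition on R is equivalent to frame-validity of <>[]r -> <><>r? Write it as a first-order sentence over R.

This is a Sahlqvist (Geach-type) schema ◇^1□^1r → □^0◇^2r.
Minimal-valuation argument: fix x; take any y with xR^1y and any z with xR^0z. Set V(r) to the set of worlds R-reachable from y in exactly 1 step. Then □^1r holds at y, so the antecedent holds at x; validity forces ◇^2r at z, giving a w with zR^2w and yR^1w.
First-order correspondent: forall x forall y (xRy -> exists w (yRw & x R^2 w)).

forall x forall y (xRy -> exists w (yRw & x R^2 w))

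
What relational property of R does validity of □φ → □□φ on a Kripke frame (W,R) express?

transitivity

Suppose □φ→□□φ is valid. Take Rxy, Ryz and set V(φ)={w : Rxw}. Then □φ at x, so □□φ at x, so □φ at y, so φ at z, i.e. Rxz.
Conversely, any frame satisfying ∀x ∀y ∀z (Rxy ∧ Ryz → Rxz) validates the schema.
Frame condition: ∀x ∀y ∀z (Rxy ∧ Ryz → Rxz).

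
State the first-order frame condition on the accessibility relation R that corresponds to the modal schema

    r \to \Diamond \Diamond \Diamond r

\forall x \exists w (x = w \wedge x R^3 w)

This is a Sahlqvist (Geach-type) schema ◇^0□^0r → □^0◇^3r.
First-order correspondent: \forall x \exists w (x = w \wedge x R^3 w).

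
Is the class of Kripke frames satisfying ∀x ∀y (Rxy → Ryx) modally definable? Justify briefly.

The condition is symmetry. A defining modal formula is q → □◇q.
Suppose q→□◇q is valid. Take Rxy and set V(q)={x}. Then q at x, so □◇q at x, so ◇q at y, so some z with Ryz has q; z=x, i.e. Ryx.

Yes, by q → □◇q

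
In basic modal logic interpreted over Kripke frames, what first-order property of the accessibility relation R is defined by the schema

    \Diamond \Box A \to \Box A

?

the Euclidean property

Equivalently (dual form): ◇A → □◇A.
Suppose ◇A→□◇A is valid. Take Rxy, Rxz and set V(A)={y}. Then ◇A at x, so □◇A at x, so ◇A at z, so some w with Rzw has A; w=y, i.e. Rzy. By symmetry of the argument, Ryz.
Conversely, any frame satisfying \forall x \forall y \forall z (Rxy \wedge Rxz \to Ryz) validates the schema.
Frame condition: \forall x \forall y \forall z (Rxy \wedge Rxz \to Ryz).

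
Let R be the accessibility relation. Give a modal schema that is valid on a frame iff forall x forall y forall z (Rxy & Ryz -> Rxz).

□r → □□r

This is transitivity; the standard corresponding axiom is 4: □r → □□r.
Suppose □r→□□r is valid. Take Rxy, Ryz and set V(r)={w : Rxw}. Then □r at x, so □□r at x, so □r at y, so r at z, i.e. Rxz.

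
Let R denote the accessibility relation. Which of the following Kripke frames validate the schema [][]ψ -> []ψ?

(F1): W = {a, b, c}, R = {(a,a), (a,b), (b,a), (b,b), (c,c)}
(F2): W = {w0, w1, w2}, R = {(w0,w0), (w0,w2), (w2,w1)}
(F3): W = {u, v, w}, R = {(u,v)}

(F1)

This is the axiom for density; its first-order frame correspondent is forall x forall y (Rxy -> exists z (Rxz & Rzy)).
(F1): ✓.
(F2): fails — Rw2w1 but no z with Rw2z and Rzw1.
(F3): fails — Ruv but no z with Ruz and Rzv.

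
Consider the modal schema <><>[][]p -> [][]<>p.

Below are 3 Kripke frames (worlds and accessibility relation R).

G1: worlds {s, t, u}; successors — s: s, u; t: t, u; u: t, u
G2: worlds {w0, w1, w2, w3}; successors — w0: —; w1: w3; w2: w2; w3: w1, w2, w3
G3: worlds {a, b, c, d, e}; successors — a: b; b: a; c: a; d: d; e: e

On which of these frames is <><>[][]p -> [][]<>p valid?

G1

The schema corresponds to a generalized confluence (Geach) condition: forall x forall y forall z ((x R^2 y & x R^2 z) -> exists w (y R^2 w & zRw)).
G1: condition met.
G2: fails — w1R²w2, w1R²w1 but no w with w2R²w and w1Rw.
G3: fails — aR²a, aR²a but no w with aR²w and aRw.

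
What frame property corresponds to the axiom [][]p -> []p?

density: forall x forall y (Rxy -> exists z (Rxz & Rzy))

This schema is the C4 axiom.
It corresponds to density: forall x forall y (Rxy -> exists z (Rxz & Rzy)).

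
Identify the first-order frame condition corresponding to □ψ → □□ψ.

This is the 4 axiom.
Its frame correspondent is transitivity — ∀x ∀y ∀z (Rxy ∧ Ryz → Rxz).

transitivity: ∀x ∀y ∀z (Rxy ∧ Ryz → Rxz)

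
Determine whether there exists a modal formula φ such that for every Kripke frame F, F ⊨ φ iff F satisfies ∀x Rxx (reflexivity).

The condition is reflexivity. A defining modal formula is □p → p.
Suppose □p→p is valid. At any x set V(p)={w : Rxw}. Then □p holds at x, so p holds at x, i.e. Rxx.

Yes — defined by □p → p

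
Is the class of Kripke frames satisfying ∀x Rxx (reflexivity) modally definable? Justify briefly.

Yes: it is reflexivity, defined by the T schema □r → r.
Suppose □r→r is valid. At any x set V(r)={w : Rxw}. Then □r holds at x, so r holds at x, i.e. Rxx.

Yes, by □r → r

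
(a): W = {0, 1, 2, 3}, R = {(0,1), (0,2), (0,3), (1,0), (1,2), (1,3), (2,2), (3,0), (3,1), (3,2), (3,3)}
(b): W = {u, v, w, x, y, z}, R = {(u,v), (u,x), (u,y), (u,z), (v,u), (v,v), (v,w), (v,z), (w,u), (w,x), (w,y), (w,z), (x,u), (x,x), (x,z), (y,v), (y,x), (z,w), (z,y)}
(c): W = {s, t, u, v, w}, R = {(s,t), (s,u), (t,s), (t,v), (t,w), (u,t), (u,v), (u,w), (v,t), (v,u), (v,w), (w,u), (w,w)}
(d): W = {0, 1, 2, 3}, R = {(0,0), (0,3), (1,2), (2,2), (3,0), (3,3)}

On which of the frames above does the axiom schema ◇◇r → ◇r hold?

(d)

This is the axiom for transitivity; its first-order frame correspondent is ∀x ∀y ∀z (Rxy ∧ Ryz → Rxz).
(a): fails — R10 and R01 but not R11.
(b): fails — Ruv and Rvu but not Ruu.
(c): fails — Ruv and Rvu but not Ruu.
(d): holds.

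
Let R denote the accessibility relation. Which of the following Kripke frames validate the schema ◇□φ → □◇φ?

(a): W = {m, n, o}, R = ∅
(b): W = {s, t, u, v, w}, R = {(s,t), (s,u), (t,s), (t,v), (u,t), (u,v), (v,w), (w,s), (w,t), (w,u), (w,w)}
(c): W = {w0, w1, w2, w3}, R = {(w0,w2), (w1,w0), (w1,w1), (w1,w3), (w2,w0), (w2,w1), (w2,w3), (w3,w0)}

(a)

This is the axiom for convergence; its first-order frame correspondent is ∀x ∀y ∀z (Rxy ∧ Rxz → ∃w (Ryw ∧ Rzw)).
(a): satisfies the condition.
(b): fails — Rtv and Rts but v and s have no common successor.
(c): fails — Rw1w1 and Rw1w0 but w1 and w0 have no common successor.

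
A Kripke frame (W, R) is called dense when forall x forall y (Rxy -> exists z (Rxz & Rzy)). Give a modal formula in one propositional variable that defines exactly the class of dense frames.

The condition is density. The C4 schema □□q → □q defines it.
Suppose □□q→□q is valid. Take Rxy and set V(q)={w : xR²w}. Then □□q at x, so □q at x, so q at y, i.e. ∃z(Rxz∧Rzy).

□□q → □q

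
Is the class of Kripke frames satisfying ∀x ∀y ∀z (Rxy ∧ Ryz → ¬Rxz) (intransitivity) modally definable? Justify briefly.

No

Modal frame validity is preserved under surjective bounded morphisms.
The 7-cycle (worlds 0,1,2,3,4,5,6 with 0→1→2→3→4→5→6→0) is intransitive. Mapping every world to a single reflexive point • is a surjective bounded morphism; the reflexive point is not intransitive (R••∧R•• but R••).
Hence intransitivity is not modally definable.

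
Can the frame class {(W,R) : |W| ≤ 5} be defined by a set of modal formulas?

If a class were modally definable it would be closed under disjoint unions (Goldblatt–Thomason).
Any modal formula valid on each of 6 disjoint one-world frames is valid on their disjoint union (validity is preserved under disjoint unions). Each one-world frame has |W|=1≤5, but the union has |W|=6.
So no modal formula (or set of formulas) defines exactly the |W|≤5 frames.

No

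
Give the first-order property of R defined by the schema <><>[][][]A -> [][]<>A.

This is a Sahlqvist (Geach-type) schema ◇^2□^3A → □^2◇^1A.
Minimal-valuation argument: fix x; take any y with xR^2y and any z with xR^2z. Set V(A) to the set of worlds R-reachable from y in exactly 3 steps. Then □^3A holds at y, so the antecedent holds at x; validity forces ◇^1A at z, giving a w with zR^1w and yR^3w.
First-order correspondent: forall x forall y forall z ((x R^2 y & x R^2 z) -> exists w (y R^3 w & zRw)).

forall x forall y forall z ((x R^2 y & x R^2 z) -> exists w (y R^3 w & zRw))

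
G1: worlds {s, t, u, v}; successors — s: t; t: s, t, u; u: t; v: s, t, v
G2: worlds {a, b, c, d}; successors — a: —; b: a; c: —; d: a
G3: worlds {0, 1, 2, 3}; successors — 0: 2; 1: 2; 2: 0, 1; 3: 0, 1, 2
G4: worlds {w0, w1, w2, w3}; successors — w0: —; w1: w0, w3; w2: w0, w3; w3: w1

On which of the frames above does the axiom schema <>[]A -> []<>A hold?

This is the axiom for convergence; its first-order frame correspondent is forall x forall y forall z (Rxy & Rxz -> exists w (Ryw & Rzw)).
G1: satisfies the condition.
G2: fails — Rba and Rba but a and a have no common successor.
G3: fails — R32 and R31 but 2 and 1 have no common successor.
G4: fails — Rw1w0 and Rw1w0 but w0 and w0 have no common successor.
Valid on: G1.

G1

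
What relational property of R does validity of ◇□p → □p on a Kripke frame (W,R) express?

The Euclidean property

This is frame-equivalent to ◇p → □◇p (substitute ¬p for p and contrapose).
Suppose ◇p→□◇p is valid. Take Rxy, Rxz and set V(p)={y}. Then ◇p at x, so □◇p at x, so ◇p at z, so some w with Rzw has p; w=y, i.e. Rzy. By symmetry of the argument, Ryz.
Conversely, on a frame with the Euclidean property the schema holds at every world under every valuation.
So the correspondent is the Euclidean property.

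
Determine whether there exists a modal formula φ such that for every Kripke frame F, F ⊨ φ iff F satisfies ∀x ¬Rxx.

No

If a class were modally definable it would be closed under surjective bounded morphisms (Goldblatt–Thomason).
The 3-cycle (worlds s,t,u with s→t→u→s) is irreflexive, and the map sending every world to a single reflexive point • is a surjective bounded morphism (forth: every edge maps to (•,•); back: every world has a successor). So any modal formula valid on the 3-cycle is also valid on the reflexive point, which is not irreflexive.
So the class is not modally definable.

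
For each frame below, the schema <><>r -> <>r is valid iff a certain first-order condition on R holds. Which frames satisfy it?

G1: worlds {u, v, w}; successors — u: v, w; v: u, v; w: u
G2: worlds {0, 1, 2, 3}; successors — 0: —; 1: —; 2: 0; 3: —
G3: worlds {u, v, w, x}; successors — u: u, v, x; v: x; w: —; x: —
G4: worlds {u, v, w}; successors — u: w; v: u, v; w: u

G2, G3

Frame correspondent (Sahlqvist): forall x forall y (x R^2 y -> exists w (y = w & xRw)) — i.e. a generalized confluence (Geach) condition.
G1: fails — uR²u but no t with u=t and uRt.
G2: condition met.
G3: condition met.
G4: fails — uR²u but no t with u=t and uRt.
Valid on: G2, G3.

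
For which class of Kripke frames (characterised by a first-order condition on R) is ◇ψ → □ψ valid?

Suppose ◇ψ→□ψ is valid. Take Rxy, Rxz and set V(ψ)={y}. Then ◇ψ at x, so □ψ at x, so ψ at z, i.e. z=y.
The converse is a direct semantic check.
Frame condition: ∀x ∀y ∀z (Rxy ∧ Rxz → y = z).

Partial functionality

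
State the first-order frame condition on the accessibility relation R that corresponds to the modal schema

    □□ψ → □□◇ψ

∀x ∀z (xR²z → ∃w (xR²w ∧ zRw))

This is a Sahlqvist (Geach-type) schema ◇^0□^2ψ → □^2◇^1ψ.
First-order correspondent: ∀x ∀z (xR²z → ∃w (xR²w ∧ zRw)).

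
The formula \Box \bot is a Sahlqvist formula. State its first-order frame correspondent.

This is the Ver axiom.
It corresponds to emptiness of R: \forall x \forall y \neg Rxy.

emptiness of R: \forall x \forall y \neg Rxy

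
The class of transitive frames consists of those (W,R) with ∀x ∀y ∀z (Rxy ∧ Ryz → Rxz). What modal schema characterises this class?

□r → □□r

A defining formula is □r → □□r (the 4 axiom).
Suppose □r→□□r is valid. Take Rxy, Ryz and set V(r)={w : Rxw}. Then □r at x, so □□r at x, so □r at y, so r at z, i.e. Rxz.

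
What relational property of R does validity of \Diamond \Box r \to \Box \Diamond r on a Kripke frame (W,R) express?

convergence

Suppose ◇□r→□◇r is valid. Take Rxy, Rxz and set V(r)={w : Ryw}. Then □r at y so ◇□r at x, so □◇r at x, so ◇r at z, giving w with Rzw and Ryw.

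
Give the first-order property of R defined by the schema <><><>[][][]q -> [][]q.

This is a Sahlqvist (Geach-type) schema ◇^3□^3q → □^2◇^0q.
Minimal-valuation argument: fix x; take any y with xR^3y and any z with xR^2z. Set V(q) to the set of worlds R-reachable from y in exactly 3 steps. Then □^3q holds at y, so the antecedent holds at x; validity forces ◇^0q at z, giving a w with zR^0w and yR^3w.
First-order correspondent: forall x forall y forall z ((x R^3 y & x R^2 z) -> exists w (y R^3 w & z = w)).

forall x forall y forall z ((x R^3 y & x R^2 z) -> exists w (y R^3 w & z = w))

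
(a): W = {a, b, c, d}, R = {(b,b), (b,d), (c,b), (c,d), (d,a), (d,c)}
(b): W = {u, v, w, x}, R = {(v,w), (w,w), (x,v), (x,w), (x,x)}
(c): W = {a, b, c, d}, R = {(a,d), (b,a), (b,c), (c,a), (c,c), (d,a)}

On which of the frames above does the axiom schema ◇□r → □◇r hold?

(b)

Frame correspondent (Sahlqvist): ∀x ∀y ∀z (Rxy ∧ Rxz → ∃w (Ryw ∧ Rzw)) — i.e. convergence.
(a): fails — Rbb and Rbd but b and d have no common successor.
(b): ✓.
(c): fails — Rbc and Rba but c and a have no common successor.
Valid on: (b).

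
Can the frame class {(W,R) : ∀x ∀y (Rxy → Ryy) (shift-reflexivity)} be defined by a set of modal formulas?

The condition is shift-reflexivity. A defining modal formula is □(□r → r).

Yes, by □(□r → r)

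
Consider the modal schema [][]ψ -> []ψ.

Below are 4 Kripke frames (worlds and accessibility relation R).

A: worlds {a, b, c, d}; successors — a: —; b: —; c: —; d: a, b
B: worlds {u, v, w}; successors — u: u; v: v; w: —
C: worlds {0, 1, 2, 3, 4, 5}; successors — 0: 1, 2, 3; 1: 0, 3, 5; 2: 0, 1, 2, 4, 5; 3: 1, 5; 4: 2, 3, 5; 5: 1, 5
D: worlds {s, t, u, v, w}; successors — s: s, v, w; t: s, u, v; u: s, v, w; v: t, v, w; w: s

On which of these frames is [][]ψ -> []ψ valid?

Frame correspondent (Sahlqvist): forall x forall y (Rxy -> exists z (Rxz & Rzy)) — i.e. density.
A: fails — Rdb but no z with Rdz and Rzb.
B: condition met.
C: fails — R10 but no z with R1z and Rz0.
D: fails — Rtu but no z with Rtz and Rzu.
Valid on: B.

B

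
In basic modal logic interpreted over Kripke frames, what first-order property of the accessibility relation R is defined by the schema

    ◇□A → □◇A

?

This is the .2 axiom.
Its frame correspondent is convergence — ∀x ∀y ∀z (Rxy ∧ Rxz → ∃w (Ryw ∧ Rzw)).

convergence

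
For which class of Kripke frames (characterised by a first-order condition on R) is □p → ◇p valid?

Suppose □p→◇p is valid. At any x set V(p)=W. Then □p at x, so ◇p at x, so x has a successor.

Seriality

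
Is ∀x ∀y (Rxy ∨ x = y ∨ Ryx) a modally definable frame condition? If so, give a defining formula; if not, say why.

Modal frame validity is preserved under disjoint unions.
Take 3 disjoint single-world reflexive frames: each is trivially connected, but their disjoint union has 3 worlds with no edge between distinct components, so it is not connected.
Hence connectedness of R is not modally definable.

Not definable by any modal formula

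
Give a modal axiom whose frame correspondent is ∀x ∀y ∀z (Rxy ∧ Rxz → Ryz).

◇ψ → □◇ψ

This is the Euclidean property; the standard corresponding axiom is 5: ◇ψ → □◇ψ.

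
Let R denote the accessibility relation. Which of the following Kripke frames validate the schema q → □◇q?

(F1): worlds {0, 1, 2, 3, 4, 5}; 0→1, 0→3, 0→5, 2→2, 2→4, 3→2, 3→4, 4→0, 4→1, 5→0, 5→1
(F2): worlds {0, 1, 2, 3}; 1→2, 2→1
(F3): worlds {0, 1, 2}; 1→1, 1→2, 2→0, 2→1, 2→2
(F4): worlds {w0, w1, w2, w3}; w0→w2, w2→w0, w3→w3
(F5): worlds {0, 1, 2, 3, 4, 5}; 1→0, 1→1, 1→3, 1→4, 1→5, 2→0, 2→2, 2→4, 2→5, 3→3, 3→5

Frame correspondent (Sahlqvist): ∀x ∀y (Rxy → Ryx) — i.e. symmetry.
(F1): fails — R34 but not R43.
(F2): ✓.
(F3): fails — R20 but not R02.
(F4): ✓.
(F5): fails — R10 but not R01.

(F2), (F4)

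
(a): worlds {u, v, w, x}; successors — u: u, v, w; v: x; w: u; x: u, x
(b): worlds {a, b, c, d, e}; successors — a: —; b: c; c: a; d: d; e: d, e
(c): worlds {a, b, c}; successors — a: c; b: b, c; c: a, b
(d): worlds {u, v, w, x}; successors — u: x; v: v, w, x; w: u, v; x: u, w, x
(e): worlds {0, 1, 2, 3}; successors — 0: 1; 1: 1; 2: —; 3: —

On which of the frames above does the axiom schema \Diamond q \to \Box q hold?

(e)

Frame correspondent (Sahlqvist): \forall x \forall y \forall z (Rxy \wedge Rxz \to y = z) — i.e. partial functionality.
(a): fails — u sees both u and v.
(b): fails — e sees both d and e.
(c): fails — b sees both b and c.
(d): fails — v sees both v and w.
(e): ✓.
Valid on: (e).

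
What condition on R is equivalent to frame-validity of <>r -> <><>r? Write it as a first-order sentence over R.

This is a Sahlqvist (Geach-type) schema ◇^1□^0r → □^0◇^2r.
First-order correspondent: forall x forall y (xRy -> exists w (y = w & x R^2 w)).

forall x forall y (xRy -> exists w (y = w & x R^2 w))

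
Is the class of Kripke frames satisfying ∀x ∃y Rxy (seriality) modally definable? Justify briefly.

Yes: it is seriality, defined by the D schema □r → ◇r.
Suppose □r→◇r is valid. At any x set V(r)=W. Then □r at x, so ◇r at x, so x has a successor.

Yes, by □r → ◇r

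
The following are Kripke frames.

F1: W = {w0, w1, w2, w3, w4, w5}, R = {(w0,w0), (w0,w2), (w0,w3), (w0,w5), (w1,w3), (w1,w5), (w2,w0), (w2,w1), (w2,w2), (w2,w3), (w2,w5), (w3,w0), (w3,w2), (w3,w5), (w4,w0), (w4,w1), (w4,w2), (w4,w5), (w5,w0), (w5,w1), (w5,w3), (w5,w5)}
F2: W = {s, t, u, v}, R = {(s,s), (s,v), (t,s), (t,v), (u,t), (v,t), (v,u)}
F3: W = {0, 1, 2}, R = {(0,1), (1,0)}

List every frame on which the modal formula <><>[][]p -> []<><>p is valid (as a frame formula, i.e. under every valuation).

This is the axiom for a generalized confluence (Geach) condition; its first-order frame correspondent is forall x forall y forall z ((x R^2 y & xRz) -> exists w (y R^2 w & z R^2 w)).
F1: condition met.
F2: condition met.
F3: fails — 0R²0, 0R1 but no w with 0R²w and 1R²w.

F1, F2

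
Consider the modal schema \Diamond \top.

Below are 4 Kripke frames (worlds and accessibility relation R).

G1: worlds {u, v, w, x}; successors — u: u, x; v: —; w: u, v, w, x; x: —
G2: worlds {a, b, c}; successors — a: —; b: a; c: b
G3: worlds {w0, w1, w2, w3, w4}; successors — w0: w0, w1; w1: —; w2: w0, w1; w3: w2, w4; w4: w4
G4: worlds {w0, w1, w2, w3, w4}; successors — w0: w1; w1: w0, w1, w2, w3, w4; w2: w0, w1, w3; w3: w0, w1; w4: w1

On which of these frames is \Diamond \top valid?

G4

This is the axiom for seriality; its first-order frame correspondent is \forall x \exists y Rxy.
G1: fails — world v has no successor.
G2: fails — world a has no successor.
G3: fails — world w1 has no successor.
G4: condition met.
Valid on: G4.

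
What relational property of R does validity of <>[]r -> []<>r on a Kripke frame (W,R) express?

Suppose ◇□r→□◇r is valid. Take Rxy, Rxz and set V(r)={w : Ryw}. Then □r at y so ◇□r at x, so □◇r at x, so ◇r at z, giving w with Rzw and Ryw.
The converse is a direct semantic check.
Frame condition: forall x forall y forall z (Rxy & Rxz -> exists w (Ryw & Rzw)).

convergence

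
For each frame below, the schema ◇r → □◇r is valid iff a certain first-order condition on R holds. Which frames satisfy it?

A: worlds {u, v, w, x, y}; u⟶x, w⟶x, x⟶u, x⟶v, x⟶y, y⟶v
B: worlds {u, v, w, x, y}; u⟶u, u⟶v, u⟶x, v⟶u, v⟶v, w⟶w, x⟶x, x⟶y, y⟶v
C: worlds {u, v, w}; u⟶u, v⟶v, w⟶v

C

Frame correspondent (Sahlqvist): ∀x ∀y ∀z (Rxy ∧ Rxz → Ryz) — i.e. the Euclidean property.
A: fails — Rux and Rux but not Rxx.
B: fails — Ruv and Rux but not Rvx.
C: holds.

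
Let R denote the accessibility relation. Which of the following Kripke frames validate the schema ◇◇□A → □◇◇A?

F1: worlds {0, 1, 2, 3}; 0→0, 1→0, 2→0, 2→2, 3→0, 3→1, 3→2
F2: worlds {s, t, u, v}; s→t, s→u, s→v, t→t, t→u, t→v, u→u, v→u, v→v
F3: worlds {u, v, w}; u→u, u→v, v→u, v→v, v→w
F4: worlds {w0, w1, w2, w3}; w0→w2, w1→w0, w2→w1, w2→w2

This is the axiom for a generalized confluence (Geach) condition; its first-order frame correspondent is ∀x ∀y ∀z ((xR²y ∧ xRz) → ∃w (yRw ∧ zR²w)).
F1: satisfies the condition.
F2: satisfies the condition.
F3: fails — uR²w, uRu but no t with wRt and uR²t.
F4: fails — w2R²w1, w2Rw1 but no w with w1Rw and w1R²w.
Valid on: F1, F2.

F1, F2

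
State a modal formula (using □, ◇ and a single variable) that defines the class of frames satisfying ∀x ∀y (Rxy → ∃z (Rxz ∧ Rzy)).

□□r → □r

This is density; the standard corresponding axiom is C4: □□r → □r.
Suppose □□r→□r is valid. Take Rxy and set V(r)={w : xR²w}. Then □□r at x, so □r at x, so r at y, i.e. ∃z(Rxz∧Rzy).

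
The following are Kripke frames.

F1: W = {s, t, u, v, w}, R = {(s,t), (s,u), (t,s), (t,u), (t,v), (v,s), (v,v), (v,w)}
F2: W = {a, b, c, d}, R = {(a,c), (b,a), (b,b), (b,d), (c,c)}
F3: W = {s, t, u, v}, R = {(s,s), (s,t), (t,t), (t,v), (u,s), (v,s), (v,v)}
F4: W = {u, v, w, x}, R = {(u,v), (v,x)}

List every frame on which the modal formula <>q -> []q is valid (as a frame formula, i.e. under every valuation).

This is the axiom for partial functionality; its first-order frame correspondent is forall x forall y forall z (Rxy & Rxz -> y = z).
F1: fails — s sees both t and u.
F2: fails — b sees both a and b.
F3: fails — s sees both s and t.
F4: condition met.

F4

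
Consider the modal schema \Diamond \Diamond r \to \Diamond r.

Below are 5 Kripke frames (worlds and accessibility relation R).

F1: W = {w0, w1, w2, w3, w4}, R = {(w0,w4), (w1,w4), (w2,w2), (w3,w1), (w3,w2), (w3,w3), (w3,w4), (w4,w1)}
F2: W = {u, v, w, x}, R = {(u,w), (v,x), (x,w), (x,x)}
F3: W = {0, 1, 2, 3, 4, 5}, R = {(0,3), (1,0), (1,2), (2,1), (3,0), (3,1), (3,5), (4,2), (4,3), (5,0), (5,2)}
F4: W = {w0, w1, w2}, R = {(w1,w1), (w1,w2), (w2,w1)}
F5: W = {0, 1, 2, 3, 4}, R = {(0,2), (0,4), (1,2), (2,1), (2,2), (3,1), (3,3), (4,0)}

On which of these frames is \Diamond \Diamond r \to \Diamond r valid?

The schema corresponds to transitivity: \forall x \forall y \forall z (Rxy \wedge Ryz \to Rxz).
F1: fails — Rw0w4 and Rw4w1 but not Rw0w1.
F2: fails — Rvx and Rxw but not Rvw.
F3: fails — R10 and R03 but not R13.
F4: fails — Rw2w1 and Rw1w2 but not Rw2w2.
F5: fails — R02 and R21 but not R01.
Valid on no frame.

none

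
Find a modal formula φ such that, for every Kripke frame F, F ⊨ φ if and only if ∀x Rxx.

A defining formula is □p → p (the T axiom).
Suppose □p→p is valid. At any x set V(p)={w : Rxw}. Then □p holds at x, so p holds at x, i.e. Rxx.

□p → p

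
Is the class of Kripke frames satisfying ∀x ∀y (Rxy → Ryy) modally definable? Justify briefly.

Yes: it is shift-reflexivity, defined by the T□ schema □(□r → r).

Yes, by □(□r → r)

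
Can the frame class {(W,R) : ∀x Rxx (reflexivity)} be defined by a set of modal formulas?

This is a Sahlqvist condition; the T axiom □p → p defines it.

Yes, by □p → p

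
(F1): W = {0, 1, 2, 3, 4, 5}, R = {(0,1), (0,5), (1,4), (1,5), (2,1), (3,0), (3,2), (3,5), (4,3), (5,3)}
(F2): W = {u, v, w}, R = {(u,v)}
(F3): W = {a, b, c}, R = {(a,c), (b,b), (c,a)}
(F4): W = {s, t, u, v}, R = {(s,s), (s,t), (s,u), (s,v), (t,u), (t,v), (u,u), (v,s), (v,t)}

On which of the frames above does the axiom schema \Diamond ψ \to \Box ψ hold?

Frame correspondent (Sahlqvist): \forall x \forall y \forall z (Rxy \wedge Rxz \to y = z) — i.e. partial functionality.
(F1): fails — 0 sees both 1 and 5.
(F2): holds.
(F3): holds.
(F4): fails — s sees both s and t.

(F2), (F3)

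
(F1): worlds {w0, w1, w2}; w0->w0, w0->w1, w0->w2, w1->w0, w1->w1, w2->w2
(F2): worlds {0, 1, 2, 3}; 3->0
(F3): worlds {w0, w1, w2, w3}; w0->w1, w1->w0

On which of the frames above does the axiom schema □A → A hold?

Frame correspondent (Sahlqvist): ∀x Rxx — i.e. reflexivity.
(F1): condition met.
(F2): fails — world 0 does not see itself.
(F3): fails — world w0 does not see itself.
Valid on: (F1).

(F1)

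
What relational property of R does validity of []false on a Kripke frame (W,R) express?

Emptiness of R

□⊥ is valid iff no world has any successor (otherwise □⊥ fails at any world with one).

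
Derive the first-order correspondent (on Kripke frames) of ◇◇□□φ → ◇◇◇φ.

This is a Sahlqvist (Geach-type) schema ◇^2□^2φ → □^0◇^3φ.
Minimal-valuation argument: fix x; take any y with xR^2y and any z with xR^0z. Set V(φ) to the set of worlds R-reachable from y in exactly 2 steps. Then □^2φ holds at y, so the antecedent holds at x; validity forces ◇^3φ at z, giving a w with zR^3w and yR^2w.
First-order correspondent: ∀x ∀y (xR²y → ∃w (yR²w ∧ xR³w)).

∀x ∀y (xR²y → ∃w (yR²w ∧ xR³w))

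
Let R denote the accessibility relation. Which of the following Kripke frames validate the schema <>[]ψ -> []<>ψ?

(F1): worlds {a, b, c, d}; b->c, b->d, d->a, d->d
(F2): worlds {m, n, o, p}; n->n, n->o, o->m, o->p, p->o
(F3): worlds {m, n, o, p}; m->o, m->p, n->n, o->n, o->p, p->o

The schema corresponds to convergence: forall x forall y forall z (Rxy & Rxz -> exists w (Ryw & Rzw)).
(F1): fails — Rbc and Rbc but c and c have no common successor.
(F2): fails — Rnn and Rno but n and o have no common successor.
(F3): fails — Rmo and Rmp but o and p have no common successor.

none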